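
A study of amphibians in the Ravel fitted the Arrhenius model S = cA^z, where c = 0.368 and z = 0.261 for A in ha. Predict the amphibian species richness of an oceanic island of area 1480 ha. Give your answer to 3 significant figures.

2.47

S = 0.368 × 1480^0.261
ln S = ln 0.368 + 0.261 × ln 1480 = -0.9997 + 0.261 × 7.2998 = 0.9056
S = e^0.9056 ≈ 2.473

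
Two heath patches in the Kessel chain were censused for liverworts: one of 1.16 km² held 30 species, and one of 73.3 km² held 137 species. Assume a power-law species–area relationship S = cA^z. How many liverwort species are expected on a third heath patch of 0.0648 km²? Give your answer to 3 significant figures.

z = ln(137/30) / ln(73.3/1.16) = 1.5188 / 4.1461 = 0.3663
c = 30 / 1.16^0.3663 = 30 / 1.056 = 28.41
S₃ = 28.41 × 0.0648^0.3663 = 28.41 × 0.367 ≈ 10.43

10.4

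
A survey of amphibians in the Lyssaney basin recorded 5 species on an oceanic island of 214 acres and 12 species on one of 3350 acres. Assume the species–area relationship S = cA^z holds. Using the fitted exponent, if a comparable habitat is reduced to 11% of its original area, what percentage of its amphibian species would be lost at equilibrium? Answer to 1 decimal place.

50.5%

z = ln(12/5) / ln(3350/214) = 0.8755 / 2.7507 = 0.3183
S_new/S_old = (A_new/A_old)^z = 0.11^0.3183 = exp(0.3183 × -2.2073) = 0.4953
Fraction lost = 1 − 0.4953 = 0.5047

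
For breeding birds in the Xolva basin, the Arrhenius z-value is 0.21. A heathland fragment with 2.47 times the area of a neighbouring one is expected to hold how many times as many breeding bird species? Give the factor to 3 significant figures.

S₂/S₁ = (A₂/A₁)^z = 2.47^0.21
ln(S₂/S₁) = 0.21 × ln 2.47 = 0.21 × 0.9042 = 0.1899
S₂/S₁ = e^0.1899 ≈ 1.209

1.21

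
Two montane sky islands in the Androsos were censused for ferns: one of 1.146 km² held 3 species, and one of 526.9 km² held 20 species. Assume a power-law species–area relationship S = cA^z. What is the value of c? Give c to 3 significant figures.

2.88

z = ln(S₂/S₁) / ln(A₂/A₁) = ln(20/3) / ln(526.9/1.146) = 1.8971 / 6.1307 = 0.3094
c = S₁ / A₁^z = 3 / 1.146^0.3094 = 3 / 1.043 = 2.876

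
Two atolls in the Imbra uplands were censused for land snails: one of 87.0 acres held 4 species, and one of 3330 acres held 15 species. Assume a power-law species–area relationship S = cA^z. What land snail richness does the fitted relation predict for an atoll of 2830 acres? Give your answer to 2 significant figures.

z = ln(15/4) / ln(3330/87) = 1.3218 / 3.6448 = 0.3626
c = 4 / 87^0.3626 = 4 / 5.051 = 0.792
S₃ = 0.792 × 2830^0.3626 = 0.792 × 17.85 ≈ 14.14

14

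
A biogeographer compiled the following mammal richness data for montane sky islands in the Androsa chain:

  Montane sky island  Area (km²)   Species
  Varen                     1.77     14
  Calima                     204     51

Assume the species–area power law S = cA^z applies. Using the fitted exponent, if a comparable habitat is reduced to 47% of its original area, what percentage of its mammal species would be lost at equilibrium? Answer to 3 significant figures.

18.6%

z = ln(51/14) / ln(204/1.77) = 1.2928 / 4.7471 = 0.2723
S_new/S_old = (A_new/A_old)^z = 0.47^0.2723 = exp(0.2723 × -0.7550) = 0.8141
Fraction lost = 1 − 0.8141 = 0.1859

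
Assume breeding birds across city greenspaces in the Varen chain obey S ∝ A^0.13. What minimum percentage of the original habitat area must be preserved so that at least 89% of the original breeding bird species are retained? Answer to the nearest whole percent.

Need (A_new/A_old)^0.13 = 0.89, so A_new/A_old = 0.89^(1/0.13) = 0.89^7.692
ln(A_new/A_old) = ln 0.89 / 0.13 = -0.1165 / 0.13 = -0.8964
A_new/A_old = e^-0.8964 ≈ 0.408

41%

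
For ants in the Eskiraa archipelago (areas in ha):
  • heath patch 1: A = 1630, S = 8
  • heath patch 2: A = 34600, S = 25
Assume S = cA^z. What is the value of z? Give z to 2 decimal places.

0.37

Taking logs: ln S = ln c + z ln A, so z = (ln S₂ − ln S₁)/(ln A₂ − ln A₁).
z = ln(25/8) / ln(34600/1630) = ln(3.125) / ln(21.23) = 1.1394 / 3.0553 = 0.3729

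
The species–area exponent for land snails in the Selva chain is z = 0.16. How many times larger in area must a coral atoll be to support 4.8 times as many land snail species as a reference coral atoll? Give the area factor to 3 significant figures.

(A₂/A₁)^0.16 = 4.8, so A₂/A₁ = 4.8^(1/0.16) = 4.8^6.25
ln(A₂/A₁) = ln 4.8 / 0.16 = 1.5686 / 0.16 = 9.8038
A₂/A₁ = e^9.8038 ≈ 18103

18100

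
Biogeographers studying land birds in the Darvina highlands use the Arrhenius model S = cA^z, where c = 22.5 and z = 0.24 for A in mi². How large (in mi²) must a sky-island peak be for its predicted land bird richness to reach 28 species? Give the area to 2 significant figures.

28 = 22.5 × A^0.24  ⇒  A^0.24 = 28/22.5 = 1.244
ln A = ln(1.244) / 0.24 = 0.2187 / 0.24 = 0.9112
A = e^0.9112 ≈ 2.487 mi²

2.5 mi²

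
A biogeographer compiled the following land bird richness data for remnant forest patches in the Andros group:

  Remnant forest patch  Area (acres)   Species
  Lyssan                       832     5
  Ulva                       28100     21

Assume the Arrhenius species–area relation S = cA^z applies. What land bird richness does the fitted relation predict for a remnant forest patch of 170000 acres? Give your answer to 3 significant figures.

43.7

z = ln(21/5) / ln(28100/832) = 1.4351 / 3.5197 = 0.4077
c = 5 / 832^0.4077 = 5 / 15.51 = 0.3224
S₃ = 0.3224 × 170000^0.4077 = 0.3224 × 135.7 ≈ 43.75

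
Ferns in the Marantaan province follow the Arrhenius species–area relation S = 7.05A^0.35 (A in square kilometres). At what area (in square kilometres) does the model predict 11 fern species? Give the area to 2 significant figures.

3.6 square kilometres

11 = 7.05 × A^0.35  ⇒  A^0.35 = 11/7.05 = 1.56
ln A = ln(1.56) / 0.35 = 0.4449 / 0.35 = 1.2711
A = e^1.2711 ≈ 3.565 square kilometres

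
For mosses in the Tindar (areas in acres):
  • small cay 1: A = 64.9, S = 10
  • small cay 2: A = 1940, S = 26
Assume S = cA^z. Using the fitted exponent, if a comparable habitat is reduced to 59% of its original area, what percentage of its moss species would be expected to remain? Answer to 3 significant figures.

z = ln(26/10) / ln(1940/64.9) = 0.9555 / 3.3976 = 0.2812
S_new/S_old = (A_new/A_old)^z = 0.59^0.2812 = exp(0.2812 × -0.5276) = 0.8621

86.2%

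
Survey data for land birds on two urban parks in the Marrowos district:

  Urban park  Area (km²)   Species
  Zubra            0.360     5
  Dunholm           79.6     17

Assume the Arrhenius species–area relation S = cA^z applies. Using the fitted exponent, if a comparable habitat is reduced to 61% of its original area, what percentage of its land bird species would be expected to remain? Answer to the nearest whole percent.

z = ln(17/5) / ln(79.6/0.36) = 1.2238 / 5.3987 = 0.2267
S_new/S_old = (A_new/A_old)^z = 0.61^0.2267 = exp(0.2267 × -0.4943) = 0.894

89%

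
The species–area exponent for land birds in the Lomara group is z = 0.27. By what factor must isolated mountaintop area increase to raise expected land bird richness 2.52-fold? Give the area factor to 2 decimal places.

(A₂/A₁)^0.27 = 2.52, so A₂/A₁ = 2.52^(1/0.27) = 2.52^3.704
ln(A₂/A₁) = ln 2.52 / 0.27 = 0.9243 / 0.27 = 3.4232
A₂/A₁ = e^3.4232 ≈ 30.67

30.67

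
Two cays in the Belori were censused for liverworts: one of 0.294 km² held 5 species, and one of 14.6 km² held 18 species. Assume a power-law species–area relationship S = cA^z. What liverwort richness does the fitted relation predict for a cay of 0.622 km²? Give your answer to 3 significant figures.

6.39

z = ln(18/5) / ln(14.6/0.294) = 1.2809 / 3.9052 = 0.3280
c = 5 / 0.294^0.3280 = 5 / 0.6693 = 7.471
S₃ = 7.471 × 0.622^0.3280 = 7.471 × 0.8558 ≈ 6.393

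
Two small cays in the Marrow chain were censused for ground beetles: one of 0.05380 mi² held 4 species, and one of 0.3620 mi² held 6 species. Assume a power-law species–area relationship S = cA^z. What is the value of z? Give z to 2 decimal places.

Taking logs: ln S = ln c + z ln A, so z = (ln S₂ − ln S₁)/(ln A₂ − ln A₁).
z = ln(6/4) / ln(0.362/0.0538) = ln(1.5) / ln(6.729) = 0.4055 / 1.9064 = 0.2127

0.21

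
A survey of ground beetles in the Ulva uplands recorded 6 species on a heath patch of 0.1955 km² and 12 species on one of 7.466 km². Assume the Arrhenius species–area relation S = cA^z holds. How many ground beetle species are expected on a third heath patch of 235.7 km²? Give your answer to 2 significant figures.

z = ln(12/6) / ln(7.466/0.1955) = 0.6931 / 3.6426 = 0.1903
c = 6 / 0.1955^0.1903 = 6 / 0.733 = 8.185
S₃ = 8.185 × 235.7^0.1903 = 8.185 × 2.828 ≈ 23.15

23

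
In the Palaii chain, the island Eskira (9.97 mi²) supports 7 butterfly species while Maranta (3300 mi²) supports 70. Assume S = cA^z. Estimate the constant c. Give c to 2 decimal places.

z = ln(S₂/S₁) / ln(A₂/A₁) = ln(70/7) / ln(3300/9.97) = 2.3026 / 5.8021 = 0.3969
c = S₁ / A₁^z = 7 / 9.97^0.3969 = 7 / 2.491 = 2.81

2.81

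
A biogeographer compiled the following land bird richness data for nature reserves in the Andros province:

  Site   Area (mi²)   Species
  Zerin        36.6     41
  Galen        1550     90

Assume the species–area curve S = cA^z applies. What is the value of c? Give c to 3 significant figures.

z = ln(S₂/S₁) / ln(A₂/A₁) = ln(90/41) / ln(1550/36.6) = 0.7862 / 3.7460 = 0.2099
c = S₁ / A₁^z = 41 / 36.6^0.2099 = 41 / 2.129 = 19.26

19.3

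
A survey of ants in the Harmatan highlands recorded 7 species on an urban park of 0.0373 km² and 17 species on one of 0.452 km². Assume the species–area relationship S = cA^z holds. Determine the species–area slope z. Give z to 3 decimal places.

Taking logs: ln S = ln c + z ln A, so z = (ln S₂ − ln S₁)/(ln A₂ − ln A₁).
z = ln(17/7) / ln(0.452/0.0373) = ln(2.429) / ln(12.12) = 0.8873 / 2.4947 = 0.3557

0.356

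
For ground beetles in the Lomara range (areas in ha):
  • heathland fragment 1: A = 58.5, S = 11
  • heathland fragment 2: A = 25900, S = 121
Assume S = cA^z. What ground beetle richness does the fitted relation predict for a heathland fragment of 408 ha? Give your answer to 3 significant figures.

23.6

z = ln(121/11) / ln(25900/58.5) = 2.3979 / 6.0930 = 0.3936
c = 11 / 58.5^0.3936 = 11 / 4.96 = 2.218
S₃ = 2.218 × 408^0.3936 = 2.218 × 10.65 ≈ 23.62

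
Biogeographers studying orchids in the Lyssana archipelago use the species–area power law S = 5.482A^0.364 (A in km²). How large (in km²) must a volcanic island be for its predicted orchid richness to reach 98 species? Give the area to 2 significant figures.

98 = 5.482 × A^0.364  ⇒  A^0.364 = 98/5.482 = 17.88
ln A = ln(17.88) / 0.364 = 2.8835 / 0.364 = 7.9217
A = e^7.9217 ≈ 2756 km²

2800 km²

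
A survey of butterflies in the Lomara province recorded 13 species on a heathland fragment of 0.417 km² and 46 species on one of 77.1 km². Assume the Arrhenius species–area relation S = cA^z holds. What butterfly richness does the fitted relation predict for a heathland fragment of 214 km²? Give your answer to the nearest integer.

59

z = ln(46/13) / ln(77.1/0.417) = 1.2637 / 5.2198 = 0.2421
c = 13 / 0.417^0.2421 = 13 / 0.8092 = 16.07
S₃ = 16.07 × 214^0.2421 = 16.07 × 3.666 ≈ 58.9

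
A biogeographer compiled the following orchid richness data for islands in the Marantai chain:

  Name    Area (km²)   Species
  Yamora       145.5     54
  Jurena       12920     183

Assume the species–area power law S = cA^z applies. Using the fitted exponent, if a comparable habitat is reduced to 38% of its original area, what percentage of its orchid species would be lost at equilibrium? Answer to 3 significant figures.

23.1%

z = ln(183/54) / ln(12920/145.5) = 1.2205 / 4.4864 = 0.2720
S_new/S_old = (A_new/A_old)^z = 0.38^0.2720 = exp(0.2720 × -0.9676) = 0.7686
Fraction lost = 1 − 0.7686 = 0.2314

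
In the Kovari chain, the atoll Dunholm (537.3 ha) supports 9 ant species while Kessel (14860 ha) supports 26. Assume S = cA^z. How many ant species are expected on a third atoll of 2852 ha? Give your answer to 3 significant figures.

z = ln(26/9) / ln(14860/537.3) = 1.0609 / 3.3199 = 0.3196
c = 9 / 537.3^0.3196 = 9 / 7.455 = 1.207
S₃ = 1.207 × 2852^0.3196 = 1.207 × 12.71 ≈ 15.34

15.3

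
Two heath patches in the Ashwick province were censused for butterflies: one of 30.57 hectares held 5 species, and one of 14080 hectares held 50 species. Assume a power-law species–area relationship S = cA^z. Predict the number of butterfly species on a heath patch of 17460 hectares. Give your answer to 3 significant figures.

z = ln(50/5) / ln(14080/30.57) = 2.3026 / 6.1325 = 0.3755
c = 5 / 30.57^0.3755 = 5 / 3.612 = 1.384
S₃ = 1.384 × 17460^0.3755 = 1.384 × 39.15 ≈ 54.21

54.2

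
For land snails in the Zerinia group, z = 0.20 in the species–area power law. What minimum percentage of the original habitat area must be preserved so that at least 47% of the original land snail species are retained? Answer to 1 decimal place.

2.3%

Need (A_new/A_old)^0.2 = 0.47, so A_new/A_old = 0.47^(1/0.2) = 0.47^5
ln(A_new/A_old) = ln 0.47 / 0.2 = -0.7550 / 0.2 = -3.7751
A_new/A_old = e^-3.7751 ≈ 0.02293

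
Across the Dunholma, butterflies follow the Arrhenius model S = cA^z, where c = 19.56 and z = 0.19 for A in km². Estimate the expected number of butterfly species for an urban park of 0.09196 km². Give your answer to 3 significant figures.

S = 19.56 × 0.09196^0.19
ln S = ln 19.56 + 0.19 × ln 0.09196 = 2.9735 + 0.19 × -2.3864 = 2.5201
S = e^2.5201 ≈ 12.43

12.4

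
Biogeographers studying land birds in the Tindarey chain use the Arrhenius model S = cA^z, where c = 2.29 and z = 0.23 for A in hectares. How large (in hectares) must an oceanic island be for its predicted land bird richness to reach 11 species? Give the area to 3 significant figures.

919 hectares

11 = 2.29 × A^0.23  ⇒  A^0.23 = 11/2.29 = 4.803
ln A = ln(4.803) / 0.23 = 1.5693 / 0.23 = 6.8232
A = e^6.8232 ≈ 919 hectares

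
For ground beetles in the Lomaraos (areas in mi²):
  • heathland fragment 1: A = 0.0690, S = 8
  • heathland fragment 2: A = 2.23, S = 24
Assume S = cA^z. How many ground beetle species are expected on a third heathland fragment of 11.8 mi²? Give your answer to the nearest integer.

z = ln(24/8) / ln(2.23/0.069) = 1.0986 / 3.4757 = 0.3161
c = 8 / 0.069^0.3161 = 8 / 0.4295 = 18.63
S₃ = 18.63 × 11.8^0.3161 = 18.63 × 2.182 ≈ 40.64

41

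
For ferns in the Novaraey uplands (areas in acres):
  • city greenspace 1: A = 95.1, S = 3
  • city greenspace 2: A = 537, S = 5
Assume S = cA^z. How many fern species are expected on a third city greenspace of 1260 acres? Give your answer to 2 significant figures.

z = ln(5/3) / ln(537/95.1) = 0.5108 / 1.7311 = 0.2951
c = 3 / 95.1^0.2951 = 3 / 3.835 = 0.7823
S₃ = 0.7823 × 1260^0.2951 = 0.7823 × 8.22 ≈ 6.431

6.4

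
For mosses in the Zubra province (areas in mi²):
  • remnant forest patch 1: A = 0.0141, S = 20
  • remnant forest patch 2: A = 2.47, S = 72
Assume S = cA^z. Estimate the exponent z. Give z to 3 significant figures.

0.248

Taking logs: ln S = ln c + z ln A, so z = (ln S₂ − ln S₁)/(ln A₂ − ln A₁).
z = ln(72/20) / ln(2.47/0.0141) = ln(3.6) / ln(175.2) = 1.2809 / 5.1658 = 0.2480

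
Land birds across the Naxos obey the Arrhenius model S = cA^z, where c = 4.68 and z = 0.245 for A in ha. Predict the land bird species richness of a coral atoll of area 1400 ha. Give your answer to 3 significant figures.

S = 4.68 × 1400^0.245
ln S = ln 4.68 + 0.245 × ln 1400 = 1.5433 + 0.245 × 7.2442 = 3.3181
S = e^3.3181 ≈ 27.61

27.6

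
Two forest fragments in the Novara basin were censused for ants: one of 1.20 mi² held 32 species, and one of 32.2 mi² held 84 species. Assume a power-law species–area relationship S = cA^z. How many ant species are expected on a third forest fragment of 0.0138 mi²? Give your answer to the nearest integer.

z = ln(84/32) / ln(32.2/1.2) = 0.9651 / 3.2896 = 0.2934
c = 32 / 1.2^0.2934 = 32 / 1.055 = 30.33
S₃ = 30.33 × 0.0138^0.2934 = 30.33 × 0.2846 ≈ 8.634

9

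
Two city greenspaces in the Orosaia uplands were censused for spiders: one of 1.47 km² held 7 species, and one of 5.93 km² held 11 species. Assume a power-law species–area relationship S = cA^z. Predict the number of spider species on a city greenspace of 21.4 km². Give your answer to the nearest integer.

17

z = ln(11/7) / ln(5.93/1.47) = 0.4520 / 1.3948 = 0.3241
c = 7 / 1.47^0.3241 = 7 / 1.133 = 6.178
S₃ = 6.178 × 21.4^0.3241 = 6.178 × 2.699 ≈ 16.67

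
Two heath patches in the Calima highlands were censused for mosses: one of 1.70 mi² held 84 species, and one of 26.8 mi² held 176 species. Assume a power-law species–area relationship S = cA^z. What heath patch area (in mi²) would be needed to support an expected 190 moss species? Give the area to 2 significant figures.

z = ln(176/84) / ln(26.8/1.7) = 0.7397 / 2.7578 = 0.2682
c = 84 / 1.7^0.2682 = 84 / 1.153 = 72.86
A = (190/72.86)^(1/0.2682) ⇒ ln A = ln(2.608)/0.2682 = 3.5738
A = e^3.5738 ≈ 35.65 mi²

36 mi²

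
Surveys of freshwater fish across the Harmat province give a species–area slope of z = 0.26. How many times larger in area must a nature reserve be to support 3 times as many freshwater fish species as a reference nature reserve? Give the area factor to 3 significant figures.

(A₂/A₁)^0.26 = 3, so A₂/A₁ = 3^(1/0.26) = 3^3.846
ln(A₂/A₁) = ln 3 / 0.26 = 1.0986 / 0.26 = 4.2254
A₂/A₁ = e^4.2254 ≈ 68.4

68.4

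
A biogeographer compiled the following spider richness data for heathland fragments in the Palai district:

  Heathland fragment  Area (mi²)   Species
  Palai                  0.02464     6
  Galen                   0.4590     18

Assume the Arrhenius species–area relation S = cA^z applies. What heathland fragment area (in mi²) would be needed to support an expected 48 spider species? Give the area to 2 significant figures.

z = ln(18/6) / ln(0.459/0.02464) = 1.0986 / 2.9247 = 0.3756
c = 6 / 0.02464^0.3756 = 6 / 0.2488 = 24.12
A = (48/24.12)^(1/0.3756) ⇒ ln A = ln(1.99)/0.3756 = 1.8324
A = e^1.8324 ≈ 6.249 mi²

6.2 mi²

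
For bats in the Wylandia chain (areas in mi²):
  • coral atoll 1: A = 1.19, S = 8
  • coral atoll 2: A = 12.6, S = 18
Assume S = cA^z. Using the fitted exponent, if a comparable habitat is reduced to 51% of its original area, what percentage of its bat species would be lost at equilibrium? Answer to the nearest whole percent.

z = ln(18/8) / ln(12.6/1.19) = 0.8109 / 2.3597 = 0.3437
S_new/S_old = (A_new/A_old)^z = 0.51^0.3437 = exp(0.3437 × -0.6733) = 0.7934
Fraction lost = 1 − 0.7934 = 0.2066

21%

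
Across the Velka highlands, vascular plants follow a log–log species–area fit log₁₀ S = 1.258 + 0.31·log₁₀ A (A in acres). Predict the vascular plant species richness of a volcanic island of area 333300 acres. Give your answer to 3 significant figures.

S = 18.11 × 333300^0.31
ln S = ln 18.11 + 0.31 × ln 333300 = 2.8967 + 0.31 × 12.7168 = 6.8389
S = e^6.8389 ≈ 933.4

933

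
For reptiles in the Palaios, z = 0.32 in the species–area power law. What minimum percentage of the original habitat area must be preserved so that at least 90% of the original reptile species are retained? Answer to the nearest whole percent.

72%

Need (A_new/A_old)^0.32 = 0.9, so A_new/A_old = 0.9^(1/0.32) = 0.9^3.125
ln(A_new/A_old) = ln 0.9 / 0.32 = -0.1054 / 0.32 = -0.3293
A_new/A_old = e^-0.3293 ≈ 0.7195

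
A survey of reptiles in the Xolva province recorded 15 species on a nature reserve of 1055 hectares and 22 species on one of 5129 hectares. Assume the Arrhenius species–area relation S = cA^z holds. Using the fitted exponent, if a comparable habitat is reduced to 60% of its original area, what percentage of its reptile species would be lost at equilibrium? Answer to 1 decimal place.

z = ln(22/15) / ln(5129/1055) = 0.3830 / 1.5814 = 0.2422
S_new/S_old = (A_new/A_old)^z = 0.6^0.2422 = exp(0.2422 × -0.5108) = 0.8836
Fraction lost = 1 − 0.8836 = 0.1164

11.6%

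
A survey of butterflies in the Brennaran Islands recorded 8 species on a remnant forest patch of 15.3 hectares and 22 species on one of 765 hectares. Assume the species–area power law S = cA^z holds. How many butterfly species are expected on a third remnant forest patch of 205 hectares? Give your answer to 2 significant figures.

z = ln(22/8) / ln(765/15.3) = 1.0116 / 3.9120 = 0.2586
c = 8 / 15.3^0.2586 = 8 / 2.025 = 3.951
S₃ = 3.951 × 205^0.2586 = 3.951 × 3.961 ≈ 15.65

16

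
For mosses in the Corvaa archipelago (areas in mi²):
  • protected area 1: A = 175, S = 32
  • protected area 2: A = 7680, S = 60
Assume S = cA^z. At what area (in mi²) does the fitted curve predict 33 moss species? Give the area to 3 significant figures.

z = ln(60/32) / ln(7680/175) = 0.6286 / 3.7816 = 0.1662
c = 32 / 175^0.1662 = 32 / 2.36 = 13.56
A = (33/13.56)^(1/0.1662) ⇒ ln A = ln(2.433)/0.1662 = 5.3499
A = e^5.3499 ≈ 210.6 mi²

211 mi²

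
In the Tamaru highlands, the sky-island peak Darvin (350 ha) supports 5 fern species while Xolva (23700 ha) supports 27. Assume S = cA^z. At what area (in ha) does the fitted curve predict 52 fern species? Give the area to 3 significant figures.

122000 ha

z = ln(27/5) / ln(23700/350) = 1.6864 / 4.2153 = 0.4001
c = 5 / 350^0.4001 = 5 / 10.42 = 0.4799
A = (52/0.4799)^(1/0.4001) ⇒ ln A = ln(108.4)/0.4001 = 11.7115
A = e^11.7115 ≈ 121963 ha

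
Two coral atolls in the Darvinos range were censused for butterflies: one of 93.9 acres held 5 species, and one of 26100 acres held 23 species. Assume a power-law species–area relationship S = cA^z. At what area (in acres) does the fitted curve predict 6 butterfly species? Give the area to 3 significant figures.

184 acres

z = ln(23/5) / ln(26100/93.9) = 1.5261 / 5.6275 = 0.2712
c = 5 / 93.9^0.2712 = 5 / 3.427 = 1.459
A = (6/1.459)^(1/0.2712) ⇒ ln A = ln(4.113)/0.2712 = 5.2146
A = e^5.2146 ≈ 183.9 acres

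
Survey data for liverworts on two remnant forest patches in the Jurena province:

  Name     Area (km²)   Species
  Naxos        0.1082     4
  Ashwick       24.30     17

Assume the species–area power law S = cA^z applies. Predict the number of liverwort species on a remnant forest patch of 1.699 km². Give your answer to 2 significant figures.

8.3

z = ln(17/4) / ln(24.3/0.1082) = 1.4469 / 5.4143 = 0.2672
c = 4 / 0.1082^0.2672 = 4 / 0.552 = 7.247
S₃ = 7.247 × 1.699^0.2672 = 7.247 × 1.152 ≈ 8.35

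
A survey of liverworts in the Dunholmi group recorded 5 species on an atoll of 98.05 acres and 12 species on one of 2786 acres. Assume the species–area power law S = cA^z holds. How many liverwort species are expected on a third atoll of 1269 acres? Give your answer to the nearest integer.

z = ln(12/5) / ln(2786/98.05) = 0.8755 / 3.3469 = 0.2616
c = 5 / 98.05^0.2616 = 5 / 3.318 = 1.507
S₃ = 1.507 × 1269^0.2616 = 1.507 × 6.483 ≈ 9.769

10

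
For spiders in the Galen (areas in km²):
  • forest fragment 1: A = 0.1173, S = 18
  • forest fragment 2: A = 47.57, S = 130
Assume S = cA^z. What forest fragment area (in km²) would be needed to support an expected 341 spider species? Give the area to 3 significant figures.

z = ln(130/18) / ln(47.57/0.1173) = 1.9772 / 6.0052 = 0.3292
c = 18 / 0.1173^0.3292 = 18 / 0.4938 = 36.45
A = (341/36.45)^(1/0.3292) ⇒ ln A = ln(9.355)/0.3292 = 6.7912
A = e^6.7912 ≈ 890 km²

890 km²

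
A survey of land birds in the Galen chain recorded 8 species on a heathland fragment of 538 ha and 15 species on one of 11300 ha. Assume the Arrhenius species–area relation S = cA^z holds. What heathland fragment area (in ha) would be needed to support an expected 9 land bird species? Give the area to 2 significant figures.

z = ln(15/8) / ln(11300/538) = 0.6286 / 3.0447 = 0.2065
c = 8 / 538^0.2065 = 8 / 3.663 = 2.184
A = (9/2.184)^(1/0.2065) ⇒ ln A = ln(4.12)/0.2065 = 6.8583
A = e^6.8583 ≈ 951.8 ha

950 ha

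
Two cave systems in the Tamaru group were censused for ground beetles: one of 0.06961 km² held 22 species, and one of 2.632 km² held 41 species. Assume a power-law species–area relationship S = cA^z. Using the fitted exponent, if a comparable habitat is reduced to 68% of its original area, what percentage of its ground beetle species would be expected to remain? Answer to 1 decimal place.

93.6%

z = ln(41/22) / ln(2.632/0.06961) = 0.6225 / 3.6326 = 0.1714
S_new/S_old = (A_new/A_old)^z = 0.68^0.1714 = exp(0.1714 × -0.3857) = 0.936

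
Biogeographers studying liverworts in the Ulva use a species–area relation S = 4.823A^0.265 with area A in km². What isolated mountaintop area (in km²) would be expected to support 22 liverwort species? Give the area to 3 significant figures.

22 = 4.823 × A^0.265  ⇒  A^0.265 = 22/4.823 = 4.561
ln A = ln(4.561) / 0.265 = 1.5176 / 0.265 = 5.7270
A = e^5.7270 ≈ 307 km²

307 km²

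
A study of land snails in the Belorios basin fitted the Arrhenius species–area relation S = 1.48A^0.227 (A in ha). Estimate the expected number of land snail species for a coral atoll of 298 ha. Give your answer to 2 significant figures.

S = 1.48 × 298^0.227
ln S = ln 1.48 + 0.227 × ln 298 = 0.3920 + 0.227 × 5.6971 = 1.6853
S = e^1.6853 ≈ 5.394

5.4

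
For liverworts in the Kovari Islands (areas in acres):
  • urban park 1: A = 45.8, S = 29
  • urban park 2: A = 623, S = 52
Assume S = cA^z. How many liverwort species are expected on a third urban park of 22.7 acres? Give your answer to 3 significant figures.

z = ln(52/29) / ln(623/45.8) = 0.5839 / 2.6103 = 0.2237
c = 29 / 45.8^0.2237 = 29 / 2.353 = 12.33
S₃ = 12.33 × 22.7^0.2237 = 12.33 × 2.011 ≈ 24.79

24.8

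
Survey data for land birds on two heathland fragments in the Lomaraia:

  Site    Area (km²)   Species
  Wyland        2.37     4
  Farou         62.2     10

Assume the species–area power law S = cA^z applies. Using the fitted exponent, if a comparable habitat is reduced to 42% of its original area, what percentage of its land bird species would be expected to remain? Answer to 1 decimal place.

78.4%

z = ln(10/4) / ln(62.2/2.37) = 0.9163 / 3.2675 = 0.2804
S_new/S_old = (A_new/A_old)^z = 0.42^0.2804 = exp(0.2804 × -0.8675) = 0.7841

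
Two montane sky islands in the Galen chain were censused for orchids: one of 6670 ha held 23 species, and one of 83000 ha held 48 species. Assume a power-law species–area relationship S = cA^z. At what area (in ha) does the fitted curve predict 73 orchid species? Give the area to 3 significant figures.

z = ln(48/23) / ln(83000/6670) = 0.7357 / 2.5212 = 0.2918
c = 23 / 6670^0.2918 = 23 / 13.06 = 1.761
A = (73/1.761)^(1/0.2918) ⇒ ln A = ln(41.45)/0.2918 = 12.7634
A = e^12.7634 ≈ 349189 ha

349000 ha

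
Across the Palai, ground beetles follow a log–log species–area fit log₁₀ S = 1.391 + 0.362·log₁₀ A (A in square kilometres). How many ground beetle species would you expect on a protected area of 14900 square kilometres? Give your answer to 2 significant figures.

S = 24.6 × 14900^0.362
ln S = ln 24.6 + 0.362 × ln 14900 = 3.2029 + 0.362 × 9.6091 = 6.6814
S = e^6.6814 ≈ 797.4

800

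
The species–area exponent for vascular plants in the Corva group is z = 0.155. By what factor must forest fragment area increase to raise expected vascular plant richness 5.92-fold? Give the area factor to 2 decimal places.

(A₂/A₁)^0.155 = 5.92, so A₂/A₁ = 5.92^(1/0.155) = 5.92^6.452
ln(A₂/A₁) = ln 5.92 / 0.155 = 1.7783 / 0.155 = 11.4731
A₂/A₁ = e^11.4731 ≈ 96099

96099.40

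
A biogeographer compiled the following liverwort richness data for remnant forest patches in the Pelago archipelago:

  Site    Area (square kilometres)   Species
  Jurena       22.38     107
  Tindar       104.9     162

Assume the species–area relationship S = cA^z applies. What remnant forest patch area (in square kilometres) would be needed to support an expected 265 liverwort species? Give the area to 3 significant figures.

z = ln(162/107) / ln(104.9/22.38) = 0.4148 / 1.5448 = 0.2685
c = 107 / 22.38^0.2685 = 107 / 2.304 = 46.45
A = (265/46.45)^(1/0.2685) ⇒ ln A = ln(5.705)/0.2685 = 6.4860
A = e^6.4860 ≈ 655.9 square kilometres

656 square kilometres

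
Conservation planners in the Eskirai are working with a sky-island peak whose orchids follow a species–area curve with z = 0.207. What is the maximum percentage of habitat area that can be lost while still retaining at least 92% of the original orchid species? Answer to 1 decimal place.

Need (A_new/A_old)^0.207 = 0.92, so A_new/A_old = 0.92^(1/0.207) = 0.92^4.831
ln(A_new/A_old) = ln 0.92 / 0.207 = -0.0834 / 0.207 = -0.4028
A_new/A_old = e^-0.4028 ≈ 0.6684
Fraction that can be lost = 1 − 0.6684 = 0.3316

33.2%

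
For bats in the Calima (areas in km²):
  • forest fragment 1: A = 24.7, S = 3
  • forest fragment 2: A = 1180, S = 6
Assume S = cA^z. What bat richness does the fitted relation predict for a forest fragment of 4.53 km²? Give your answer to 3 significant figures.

z = ln(6/3) / ln(1180/24.7) = 0.6931 / 3.8665 = 0.1793
c = 3 / 24.7^0.1793 = 3 / 1.777 = 1.688
S₃ = 1.688 × 4.53^0.1793 = 1.688 × 1.311 ≈ 2.213

2.21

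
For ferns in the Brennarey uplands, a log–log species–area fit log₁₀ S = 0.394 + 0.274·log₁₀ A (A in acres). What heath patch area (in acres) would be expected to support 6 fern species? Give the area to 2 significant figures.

6 = 2.477 × A^0.274  ⇒  A^0.274 = 6/2.477 = 2.422
ln A = ln(2.422) / 0.274 = 0.8845 / 0.274 = 3.2283
A = e^3.2283 ≈ 25.24 acres

25 acres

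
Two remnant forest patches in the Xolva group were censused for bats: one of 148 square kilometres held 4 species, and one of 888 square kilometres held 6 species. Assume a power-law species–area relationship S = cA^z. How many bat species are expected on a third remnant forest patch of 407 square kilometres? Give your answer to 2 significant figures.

z = ln(6/4) / ln(888/148) = 0.4055 / 1.7918 = 0.2263
c = 4 / 148^0.2263 = 4 / 3.098 = 1.291
S₃ = 1.291 × 407^0.2263 = 1.291 × 3.895 ≈ 5.029

5.0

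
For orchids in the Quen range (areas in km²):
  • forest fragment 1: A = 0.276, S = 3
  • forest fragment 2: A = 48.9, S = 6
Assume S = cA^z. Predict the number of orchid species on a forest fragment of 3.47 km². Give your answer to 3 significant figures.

4.21

z = ln(6/3) / ln(48.9/0.276) = 0.6931 / 5.1771 = 0.1339
c = 3 / 0.276^0.1339 = 3 / 0.8417 = 3.564
S₃ = 3.564 × 3.47^0.1339 = 3.564 × 1.181 ≈ 4.21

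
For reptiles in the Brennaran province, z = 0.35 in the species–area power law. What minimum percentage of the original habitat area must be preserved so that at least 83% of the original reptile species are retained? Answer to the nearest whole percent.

59%

Need (A_new/A_old)^0.35 = 0.83, so A_new/A_old = 0.83^(1/0.35) = 0.83^2.857
ln(A_new/A_old) = ln 0.83 / 0.35 = -0.1863 / 0.35 = -0.5324
A_new/A_old = e^-0.5324 ≈ 0.5872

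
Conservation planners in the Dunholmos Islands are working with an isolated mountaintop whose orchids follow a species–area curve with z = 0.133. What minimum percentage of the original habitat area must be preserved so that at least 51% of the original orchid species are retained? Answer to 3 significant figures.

0.633%

Need (A_new/A_old)^0.133 = 0.51, so A_new/A_old = 0.51^(1/0.133) = 0.51^7.519
ln(A_new/A_old) = ln 0.51 / 0.133 = -0.6733 / 0.133 = -5.0627
A_new/A_old = e^-5.0627 ≈ 0.006328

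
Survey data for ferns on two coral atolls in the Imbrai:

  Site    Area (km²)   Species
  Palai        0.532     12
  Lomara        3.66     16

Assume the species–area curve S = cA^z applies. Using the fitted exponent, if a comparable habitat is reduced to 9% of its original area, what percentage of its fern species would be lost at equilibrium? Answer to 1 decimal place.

30.2%

z = ln(16/12) / ln(3.66/0.532) = 0.2877 / 1.9286 = 0.1492
S_new/S_old = (A_new/A_old)^z = 0.09^0.1492 = exp(0.1492 × -2.4079) = 0.6982
Fraction lost = 1 − 0.6982 = 0.3018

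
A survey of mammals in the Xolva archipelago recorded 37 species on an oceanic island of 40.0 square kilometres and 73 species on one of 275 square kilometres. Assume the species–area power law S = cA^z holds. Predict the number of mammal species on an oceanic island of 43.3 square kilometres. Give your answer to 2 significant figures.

38

z = ln(73/37) / ln(275/40) = 0.6795 / 1.9279 = 0.3525
c = 37 / 40^0.3525 = 37 / 3.67 = 10.08
S₃ = 10.08 × 43.3^0.3525 = 10.08 × 3.774 ≈ 38.05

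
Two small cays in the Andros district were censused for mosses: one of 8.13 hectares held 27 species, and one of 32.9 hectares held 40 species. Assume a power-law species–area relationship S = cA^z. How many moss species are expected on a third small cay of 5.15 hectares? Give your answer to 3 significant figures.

23.7

z = ln(40/27) / ln(32.9/8.13) = 0.3930 / 1.3979 = 0.2812
c = 27 / 8.13^0.2812 = 27 / 1.803 = 14.98
S₃ = 14.98 × 5.15^0.2812 = 14.98 × 1.585 ≈ 23.75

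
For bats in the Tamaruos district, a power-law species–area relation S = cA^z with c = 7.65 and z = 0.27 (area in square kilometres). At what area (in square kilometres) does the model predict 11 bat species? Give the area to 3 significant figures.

11 = 7.65 × A^0.27  ⇒  A^0.27 = 11/7.65 = 1.438
ln A = ln(1.438) / 0.27 = 0.3632 / 0.27 = 1.3451
A = e^1.3451 ≈ 3.839 square kilometres

3.84 square kilometres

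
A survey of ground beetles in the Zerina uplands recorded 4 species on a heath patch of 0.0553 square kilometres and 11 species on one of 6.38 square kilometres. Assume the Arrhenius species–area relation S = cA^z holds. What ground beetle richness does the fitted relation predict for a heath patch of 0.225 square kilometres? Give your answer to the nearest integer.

5

z = ln(11/4) / ln(6.38/0.0553) = 1.0116 / 4.7482 = 0.2131
c = 4 / 0.0553^0.2131 = 4 / 0.5397 = 7.412
S₃ = 7.412 × 0.225^0.2131 = 7.412 × 0.7277 ≈ 5.394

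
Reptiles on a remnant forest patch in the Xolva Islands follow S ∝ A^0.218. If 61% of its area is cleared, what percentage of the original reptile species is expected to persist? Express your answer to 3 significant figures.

S_new/S_old = (A_new/A_old)^z = 0.39^0.218
= exp(0.218 × ln 0.39) = exp(0.218 × -0.9416) = exp(-0.2053) ≈ 0.8144

81.4%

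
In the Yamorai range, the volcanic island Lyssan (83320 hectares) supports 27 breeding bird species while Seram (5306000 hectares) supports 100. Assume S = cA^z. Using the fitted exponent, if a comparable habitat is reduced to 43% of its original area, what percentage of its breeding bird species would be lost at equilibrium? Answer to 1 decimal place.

23.4%

z = ln(100/27) / ln(5306000/83320) = 1.3093 / 4.1539 = 0.3152
S_new/S_old = (A_new/A_old)^z = 0.43^0.3152 = exp(0.3152 × -0.8440) = 0.7664
Fraction lost = 1 − 0.7664 = 0.2336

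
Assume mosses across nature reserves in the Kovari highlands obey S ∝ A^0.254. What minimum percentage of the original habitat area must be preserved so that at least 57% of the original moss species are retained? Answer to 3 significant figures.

Need (A_new/A_old)^0.254 = 0.57, so A_new/A_old = 0.57^(1/0.254) = 0.57^3.937
ln(A_new/A_old) = ln 0.57 / 0.254 = -0.5621 / 0.254 = -2.2131
A_new/A_old = e^-2.2131 ≈ 0.1094

10.9%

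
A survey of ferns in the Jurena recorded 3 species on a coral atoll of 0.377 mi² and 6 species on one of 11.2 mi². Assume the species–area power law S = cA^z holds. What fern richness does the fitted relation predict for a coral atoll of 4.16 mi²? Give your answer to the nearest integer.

5

z = ln(6/3) / ln(11.2/0.377) = 0.6931 / 3.3914 = 0.2044
c = 3 / 0.377^0.2044 = 3 / 0.8192 = 3.662
S₃ = 3.662 × 4.16^0.2044 = 3.662 × 1.338 ≈ 4.901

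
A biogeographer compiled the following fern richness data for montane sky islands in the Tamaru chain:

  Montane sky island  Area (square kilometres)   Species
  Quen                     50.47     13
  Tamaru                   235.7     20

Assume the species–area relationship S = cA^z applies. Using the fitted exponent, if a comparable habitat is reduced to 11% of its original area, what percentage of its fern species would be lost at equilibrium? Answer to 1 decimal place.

46.0%

z = ln(20/13) / ln(235.7/50.47) = 0.4308 / 1.5412 = 0.2795
S_new/S_old = (A_new/A_old)^z = 0.11^0.2795 = exp(0.2795 × -2.2073) = 0.5396
Fraction lost = 1 − 0.5396 = 0.4604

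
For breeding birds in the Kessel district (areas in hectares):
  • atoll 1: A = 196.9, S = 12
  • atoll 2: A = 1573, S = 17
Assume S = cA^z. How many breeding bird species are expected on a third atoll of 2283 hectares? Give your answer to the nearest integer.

18

z = ln(17/12) / ln(1573/196.9) = 0.3483 / 2.0780 = 0.1676
c = 12 / 196.9^0.1676 = 12 / 2.424 = 4.95
S₃ = 4.95 × 2283^0.1676 = 4.95 × 3.655 ≈ 18.1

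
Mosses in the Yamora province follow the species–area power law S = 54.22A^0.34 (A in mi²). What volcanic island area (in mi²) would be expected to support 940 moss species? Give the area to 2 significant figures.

940 = 54.22 × A^0.34  ⇒  A^0.34 = 940/54.22 = 17.34
ln A = ln(17.34) / 0.34 = 2.8528 / 0.34 = 8.3907
A = e^8.3907 ≈ 4406 mi²

4400 mi²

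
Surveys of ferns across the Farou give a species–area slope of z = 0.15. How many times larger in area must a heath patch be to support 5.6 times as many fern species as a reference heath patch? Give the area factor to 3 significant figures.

97300

(A₂/A₁)^0.15 = 5.6, so A₂/A₁ = 5.6^(1/0.15) = 5.6^6.667
ln(A₂/A₁) = ln 5.6 / 0.15 = 1.7228 / 0.15 = 11.4851
A₂/A₁ = e^11.4851 ≈ 97257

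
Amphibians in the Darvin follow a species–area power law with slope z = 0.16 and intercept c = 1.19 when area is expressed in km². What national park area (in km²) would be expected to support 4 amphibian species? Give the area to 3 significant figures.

4 = 1.19 × A^0.16  ⇒  A^0.16 = 4/1.19 = 3.361
ln A = ln(3.361) / 0.16 = 1.2123 / 0.16 = 7.5771
A = e^7.5771 ≈ 1953 km²

1950 km²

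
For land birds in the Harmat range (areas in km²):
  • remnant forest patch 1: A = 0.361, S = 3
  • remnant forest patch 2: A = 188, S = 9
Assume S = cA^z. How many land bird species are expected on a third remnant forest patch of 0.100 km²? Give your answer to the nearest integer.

2

z = ln(9/3) / ln(188/0.361) = 1.0986 / 6.2553 = 0.1756
c = 3 / 0.361^0.1756 = 3 / 0.8362 = 3.588
S₃ = 3.588 × 0.1^0.1756 = 3.588 × 0.6674 ≈ 2.394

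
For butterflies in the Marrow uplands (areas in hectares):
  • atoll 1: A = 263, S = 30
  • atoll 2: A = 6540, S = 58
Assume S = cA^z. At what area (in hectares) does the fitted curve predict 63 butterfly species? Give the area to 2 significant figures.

9800 hectares

z = ln(58/30) / ln(6540/263) = 0.6592 / 3.2135 = 0.2051
c = 30 / 263^0.2051 = 30 / 3.136 = 9.565
A = (63/9.565)^(1/0.2051) ⇒ ln A = ln(6.587)/0.2051 = 9.1888
A = e^9.1888 ≈ 9787 hectares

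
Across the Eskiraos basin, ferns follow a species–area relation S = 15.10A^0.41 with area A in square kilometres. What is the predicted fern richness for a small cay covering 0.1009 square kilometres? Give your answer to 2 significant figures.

5.9

S = 15.1 × 0.1009^0.41
ln S = ln 15.1 + 0.41 × ln 0.1009 = 2.7147 + 0.41 × -2.2936 = 1.7743
S = e^1.7743 ≈ 5.896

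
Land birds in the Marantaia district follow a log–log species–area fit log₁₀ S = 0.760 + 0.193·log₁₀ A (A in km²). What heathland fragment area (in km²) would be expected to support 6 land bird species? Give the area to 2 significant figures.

1.2 km²

6 = 5.754 × A^0.193  ⇒  A^0.193 = 6/5.754 = 1.043
ln A = ln(1.043) / 0.193 = 0.0418 / 0.193 = 0.2166
A = e^0.2166 ≈ 1.242 km²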